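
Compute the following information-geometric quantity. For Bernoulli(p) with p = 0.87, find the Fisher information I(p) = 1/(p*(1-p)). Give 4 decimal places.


For Bernoulli(p), Fisher information is I(p) = 1/(p*(1-p)).
p = 0.87, 1-p = 0.13.
p*(1-p) = 0.1131.
I(p) = 1/0.1131 = 8.8417

8.8417


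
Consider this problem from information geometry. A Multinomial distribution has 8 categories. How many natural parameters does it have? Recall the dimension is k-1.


Exponential family dimension calculation:
For Multinomial with k=8 categories, dim = k-1 = 7.

7


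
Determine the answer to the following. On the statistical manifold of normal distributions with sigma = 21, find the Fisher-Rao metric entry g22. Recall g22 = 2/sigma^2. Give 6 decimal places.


For the 2-parameter normal family, the Fisher metric has:
  g11 = 1/sigma^2, g22 = 2/sigma^2.
sigma = 21, sigma^2 = 441.
g22 = 0.004535

0.004535


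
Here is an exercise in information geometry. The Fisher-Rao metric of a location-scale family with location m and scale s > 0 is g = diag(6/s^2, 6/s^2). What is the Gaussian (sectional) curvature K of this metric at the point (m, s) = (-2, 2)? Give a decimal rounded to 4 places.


The metric has the form g = (A dm^2 + B ds^2)/s^2 with A = 6, B = 6.
Substitute u = sqrt(A/B)*m: g = B*(du^2 + ds^2)/s^2, i.e. B times the
Poincare upper half-plane metric, which has constant Gaussian curvature -1.
Scaling a 2D metric by a constant c divides the Gaussian curvature by c,
so K = -1/B = -1/(6) = -0.1667 everywhere (the point (m, s) = (-2, 2) is irrelevant:
the curvature is constant).
The requested Gaussian curvature is K = -0.1667.

-0.1667


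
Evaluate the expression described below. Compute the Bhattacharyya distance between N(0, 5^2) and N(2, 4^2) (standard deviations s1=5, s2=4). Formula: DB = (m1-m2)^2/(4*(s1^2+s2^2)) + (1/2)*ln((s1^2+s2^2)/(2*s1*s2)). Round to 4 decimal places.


Bhattacharyya distance between two Gaussians:
DB = (m1-m2)^2/(4*(s1^2+s2^2)) + (1/2)*ln((s1^2+s2^2)/(2*s1*s2)).
(m1-m2)^2 = (-2)^2 = 4.
s1^2+s2^2 = 25 + 16 = 41.
term1 = 4/164 = 0.02439.
term2 = 0.5*ln(41/40.0) = 0.012346.
DB = 0.02439 + 0.012346 = 0.0367

0.0367


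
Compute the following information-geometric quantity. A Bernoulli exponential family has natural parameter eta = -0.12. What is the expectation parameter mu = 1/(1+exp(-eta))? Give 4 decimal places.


Dual coordinate (expectation parameter) for Bernoulli:
mu = 1/(1+exp(-eta)).
eta = -0.12.
exp(-eta) = exp(0.12) = 1.127497.
mu = 1/(1+1.127497) = 0.4700

0.4700


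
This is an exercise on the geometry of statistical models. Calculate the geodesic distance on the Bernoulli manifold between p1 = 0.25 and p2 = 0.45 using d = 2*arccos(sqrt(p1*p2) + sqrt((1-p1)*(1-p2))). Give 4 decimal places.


Geodesic distance on Bernoulli manifold:
d(p1,p2) = 2*arccos(sqrt(p1*p2) + sqrt((1-p1)*(1-p2))).
sqrt(p1*p2) = sqrt(0.25*0.45) = 0.33541.
sqrt((1-p1)*(1-p2)) = sqrt(0.75*0.55) = 0.642262.
arg = 0.33541 + 0.642262 = 0.977672.
d = 2*arccos(0.977672) = 0.4234

0.4234


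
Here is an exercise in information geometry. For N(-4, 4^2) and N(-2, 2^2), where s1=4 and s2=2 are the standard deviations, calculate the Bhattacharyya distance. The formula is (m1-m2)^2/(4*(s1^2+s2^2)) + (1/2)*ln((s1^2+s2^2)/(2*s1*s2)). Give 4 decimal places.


Bhattacharyya distance between two Gaussians:
DB = (m1-m2)^2/(4*(s1^2+s2^2)) + (1/2)*ln((s1^2+s2^2)/(2*s1*s2)).
(m1-m2)^2 = (-2)^2 = 4.
s1^2+s2^2 = 16 + 4 = 20.
term1 = 4/80 = 0.05.
term2 = 0.5*ln(20/16.0) = 0.111572.
DB = 0.05 + 0.111572 = 0.1616

0.1616


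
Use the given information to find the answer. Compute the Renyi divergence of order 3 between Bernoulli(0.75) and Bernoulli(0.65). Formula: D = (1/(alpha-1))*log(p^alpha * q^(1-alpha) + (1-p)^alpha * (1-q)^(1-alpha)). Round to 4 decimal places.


Renyi divergence of order alpha between Bernoulli distributions:
D = (1/(alpha-1))*log(p^alpha * q^(1-alpha) + (1-p)^alpha * (1-q)^(1-alpha)).
alpha = 3, p = 0.75, q = 0.65.
p^alpha * q^(1-alpha) = 0.75^3 * 0.65^-2 = 0.998521.
(1-p)^alpha * (1-q)^(1-alpha) = 0.25^3 * 0.35^-2 = 0.127551.
sum = 0.998521 + 0.127551 = 1.126072.
D = (1/2)*log(1.126072) = 0.0594

0.0594


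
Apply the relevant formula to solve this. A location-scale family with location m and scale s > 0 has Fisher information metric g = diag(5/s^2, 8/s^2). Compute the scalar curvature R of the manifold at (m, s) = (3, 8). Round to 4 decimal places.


The metric has the form g = (A dm^2 + B ds^2)/s^2 with A = 5, B = 8.
Substitute u = sqrt(A/B)*m: g = B*(du^2 + ds^2)/s^2, i.e. B times the
Poincare upper half-plane metric, which has constant Gaussian curvature -1.
Scaling a 2D metric by a constant c divides the Gaussian curvature by c,
so K = -1/B = -1/(8) = -0.1250 everywhere (the point (m, s) = (3, 8) is irrelevant:
the curvature is constant).
Scalar curvature in dimension 2: R = 2K = -2/(8) = -0.2500.

-0.2500


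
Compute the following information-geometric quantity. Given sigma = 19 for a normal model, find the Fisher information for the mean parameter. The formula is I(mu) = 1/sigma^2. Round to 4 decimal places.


The Fisher information for the mean of a normal distribution is I(mu) = 1/sigma^2.
sigma = 19, so sigma^2 = 361.
I(mu) = 1/361 = 0.0028

0.0028


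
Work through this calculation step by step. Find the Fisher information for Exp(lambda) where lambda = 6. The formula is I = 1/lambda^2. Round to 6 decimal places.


Fisher information for exponential: I(lambda) = 1/lambda^2.
lambda = 6, lambda^2 = 36.
I = 1/36 = 0.027778

0.027778


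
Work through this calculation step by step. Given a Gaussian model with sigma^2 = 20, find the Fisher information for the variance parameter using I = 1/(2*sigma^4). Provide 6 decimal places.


Fisher information for variance: I(sigma^2) = 1/(2*sigma^4).
sigma^2 = 20, so sigma^4 = 400.
I = 1/(2*400) = 1/800 = 0.001250

0.001250


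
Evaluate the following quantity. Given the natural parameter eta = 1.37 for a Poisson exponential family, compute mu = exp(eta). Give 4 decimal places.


Expectation parameter for Poisson exponential family:
mu = exp(eta).
eta = 1.37.
mu = exp(1.37) = 3.9354

3.9354


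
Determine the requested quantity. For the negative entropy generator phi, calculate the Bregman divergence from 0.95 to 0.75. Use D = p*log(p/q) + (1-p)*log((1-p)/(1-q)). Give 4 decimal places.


Bregman divergence with negative entropy generator:
D = p*log(p/q) + (1-p)*log((1-p)/(1-q)).
p = 0.95, q = 0.75.
p*log(p/q) = 0.95*log(0.95/0.75) = 0.224569.
(1-p)*log((1-p)/(1-q)) = 0.05*log(0.05/0.25) = -0.080472.
D = 0.224569 + -0.080472 = 0.1441

0.1441


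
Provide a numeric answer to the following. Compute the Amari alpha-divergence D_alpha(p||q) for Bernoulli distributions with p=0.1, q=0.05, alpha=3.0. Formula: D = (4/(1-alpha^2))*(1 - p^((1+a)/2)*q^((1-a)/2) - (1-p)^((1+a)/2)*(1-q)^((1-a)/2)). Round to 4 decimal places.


Amari alpha-divergence:
D = (4/(1-alpha^2))*(1 - p^((1+a)/2)*q^((1-a)/2) - (1-p)^((1+a)/2)*(1-q)^((1-a)/2)).
alpha = 3.0, p = 0.1, q = 0.05.
e1 = (1+alpha)/2 = 2.0, e2 = (1-alpha)/2 = -1.0.
t1 = p^e1 * q^e2 = 0.1^2.0 * 0.05^-1.0 = 0.2.
t2 = (1-p)^e1 * (1-q)^e2 = 0.9^2.0 * 0.95^-1.0 = 0.852632.
4/(1-alpha^2) = -0.5.
D = -0.5*(1 - 0.2 - 0.852632) = 0.0263

0.0263


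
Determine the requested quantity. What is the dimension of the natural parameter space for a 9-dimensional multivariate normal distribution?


Exponential family dimension calculation:
For 9-dim MVN: mean has 9 params, covariance has 9*10/2 = 45 unique entries.
Total dim = 9 + 45 = 54.

54


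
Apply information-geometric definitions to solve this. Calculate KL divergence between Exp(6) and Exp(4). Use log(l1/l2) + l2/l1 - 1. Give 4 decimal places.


KL divergence for exponential family:
KL = log(l1/l2) + l2/l1 - 1.
log(6/4) = 0.405465.
4/6 = 0.666667.
KL = 0.405465 + 0.666667 - 1 = 0.0721

0.0721


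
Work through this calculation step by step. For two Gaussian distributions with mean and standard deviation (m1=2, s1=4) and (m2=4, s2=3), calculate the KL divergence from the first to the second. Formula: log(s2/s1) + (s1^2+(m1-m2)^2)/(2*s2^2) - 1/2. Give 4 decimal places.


KL divergence between normal distributions:
KL = log(s2/s1) + (s1^2 + (m1-m2)^2)/(2*s2^2) - 1/2.
log(3/4) = -0.287682.
(4^2 + (2-4)^2)/(2*3^2) = (16 + 4)/18 = 1.111111.
KL = -0.287682 + 1.111111 - 0.5 = 0.3234

0.3234


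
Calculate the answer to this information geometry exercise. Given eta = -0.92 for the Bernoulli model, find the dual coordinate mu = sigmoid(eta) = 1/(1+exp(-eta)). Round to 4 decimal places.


Dual coordinate (expectation parameter) for Bernoulli:
mu = 1/(1+exp(-eta)).
eta = -0.92.
exp(-eta) = exp(0.92) = 2.50929.
mu = 1/(1+2.50929) = 0.2850

0.2850


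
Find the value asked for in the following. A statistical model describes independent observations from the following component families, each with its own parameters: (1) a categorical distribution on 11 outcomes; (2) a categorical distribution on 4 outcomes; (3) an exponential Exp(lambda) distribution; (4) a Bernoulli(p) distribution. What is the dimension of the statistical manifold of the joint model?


The dimension of a statistical manifold equals the number of free
(independent) real parameters of the model. For a product of independent
blocks the parameter counts add.
- categorical on 11 outcomes (probabilities sum to 1): 11-1 = 10.
- categorical on 4 outcomes (probabilities sum to 1): 4-1 = 3.
- exponential (lambda): 1.
- Bernoulli (p): 1.
Total = 10 + 3 + 1 + 1 = 15.
Dimension = 15

15


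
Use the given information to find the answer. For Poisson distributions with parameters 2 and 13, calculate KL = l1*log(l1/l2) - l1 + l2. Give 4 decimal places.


KL divergence for Poisson:
KL = l1*log(l1/l2) - l1 + l2.
l1 = 2, l2 = 13.
log(2/13) = -1.871802.
l1*log(l1/l2) = 2 * -1.871802 = -3.743604.
KL = -3.743604 - 2 + 13 = 7.2564

7.2564


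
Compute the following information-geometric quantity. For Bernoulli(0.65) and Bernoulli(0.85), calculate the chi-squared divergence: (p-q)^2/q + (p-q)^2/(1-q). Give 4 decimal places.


Chi-squared divergence between Bernoulli distributions:
chi^2 = (p-q)^2/q + (p-q)^2/(1-q).
p = 0.65, q = 0.85, p-q = -0.2.
(p-q)^2 = 0.04.
term1 = 0.04/0.85 = 0.047059.
term2 = 0.04/0.15 = 0.266667.
chi^2 = 0.047059 + 0.266667 = 0.3137

0.3137


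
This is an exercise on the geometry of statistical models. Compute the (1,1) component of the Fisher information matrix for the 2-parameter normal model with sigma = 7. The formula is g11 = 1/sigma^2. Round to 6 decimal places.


For the 2-parameter normal family, the Fisher metric has:
  g11 = 1/sigma^2, g22 = 2/sigma^2.
sigma = 7, sigma^2 = 49.
g11 = 0.020408

0.020408


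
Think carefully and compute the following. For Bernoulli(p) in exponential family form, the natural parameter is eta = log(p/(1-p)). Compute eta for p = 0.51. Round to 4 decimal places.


Natural parameter for Bernoulli: eta = log(p/(1-p)).
p = 0.51, 1-p = 0.49.
p/(1-p) = 1.040816.
eta = log(1.040816) = 0.0400

0.0400


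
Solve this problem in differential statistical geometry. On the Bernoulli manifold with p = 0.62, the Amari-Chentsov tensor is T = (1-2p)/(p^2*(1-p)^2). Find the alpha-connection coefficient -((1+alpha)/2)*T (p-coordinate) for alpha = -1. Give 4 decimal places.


Skewness (Amari-Chentsov) tensor: T = (1-2p)/(p^2*(1-p)^2).
p = 0.62, 1-2p = -0.24, p^2 = 0.3844, (1-p)^2 = 0.1444.
T = -0.24/(0.3844 * 0.1444) = -4.323751.
In the p-coordinate, Gamma^(alpha) = Gamma^(0) - (alpha/2)*T with Gamma^(0) = (1/2)*g'(p) = -T/2,
so Gamma^(alpha) = -((1+alpha)/2)*T.
alpha = -1, -(1+alpha)/2 = 0.0.
Gamma = 0.0 * -4.323751 = 0.0000

0.0000


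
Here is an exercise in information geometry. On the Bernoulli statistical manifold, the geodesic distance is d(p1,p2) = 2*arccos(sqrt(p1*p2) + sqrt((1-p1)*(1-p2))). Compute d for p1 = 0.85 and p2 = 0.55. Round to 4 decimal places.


Geodesic distance on Bernoulli manifold:
d(p1,p2) = 2*arccos(sqrt(p1*p2) + sqrt((1-p1)*(1-p2))).
sqrt(p1*p2) = sqrt(0.85*0.55) = 0.68374.
sqrt((1-p1)*(1-p2)) = sqrt(0.15*0.45) = 0.259808.
arg = 0.68374 + 0.259808 = 0.943547.
d = 2*arccos(0.943547) = 0.6752

0.6752


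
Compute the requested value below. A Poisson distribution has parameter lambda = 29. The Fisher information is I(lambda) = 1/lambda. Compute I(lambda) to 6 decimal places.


Fisher information for Poisson: I(lambda) = 1/lambda.
lambda = 29.
I(lambda) = 1/29 = 0.034483

0.034483


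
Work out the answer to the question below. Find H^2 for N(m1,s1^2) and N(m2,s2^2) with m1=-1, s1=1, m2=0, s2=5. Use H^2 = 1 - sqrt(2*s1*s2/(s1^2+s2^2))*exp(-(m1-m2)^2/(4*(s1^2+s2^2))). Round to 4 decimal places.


Squared Hellinger distance for Gaussians:
H^2 = 1 - sqrt(2*s1*s2/(s1^2+s2^2)) * exp(-(m1-m2)^2/(4*(s1^2+s2^2))).
s1^2 = 1, s2^2 = 25, s1^2+s2^2 = 26.
sqrt(2*1*5/(26)) = 0.620174.
(m1-m2)^2 = (-1)^2 = 1.
exp(-1/(4*26)) = exp(-0.009615) = 0.990431.
H^2 = 1 - 0.620174*0.990431 = 0.3858

0.3858


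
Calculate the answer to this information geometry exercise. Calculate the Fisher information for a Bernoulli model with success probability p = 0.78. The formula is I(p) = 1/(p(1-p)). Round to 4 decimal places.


For Bernoulli(p), Fisher information is I(p) = 1/(p*(1-p)).
p = 0.78, 1-p = 0.22.
p*(1-p) = 0.1716.
I(p) = 1/0.1716 = 5.8275

5.8275


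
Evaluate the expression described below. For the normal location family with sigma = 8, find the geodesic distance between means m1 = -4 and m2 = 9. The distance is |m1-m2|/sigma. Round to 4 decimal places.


On the fixed-variance normal subfamily, geodesic distance = |m1-m2|/sigma.
|-4 - 9| = 13.
sigma = 8.
d = 13/8 = 1.6250

1.6250


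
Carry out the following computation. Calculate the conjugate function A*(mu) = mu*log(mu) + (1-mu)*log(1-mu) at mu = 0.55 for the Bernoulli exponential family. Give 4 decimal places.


Legendre transform for Bernoulli:
A*(mu) = mu*log(mu) + (1-mu)*log(1-mu).
mu = 0.55, 1-mu = 0.45.
mu*log(mu) = 0.55*log(0.55) = -0.32881.
(1-mu)*log(1-mu) = 0.45*log(0.45) = -0.359328.
A* = -0.32881 + -0.359328 = -0.6881

-0.6881


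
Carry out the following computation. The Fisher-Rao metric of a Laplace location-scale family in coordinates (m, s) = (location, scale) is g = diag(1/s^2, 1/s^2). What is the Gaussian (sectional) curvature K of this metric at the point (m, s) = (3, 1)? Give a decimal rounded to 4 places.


The metric has the form g = (A dm^2 + B ds^2)/s^2 with A = 1, B = 1.
Substitute u = sqrt(A/B)*m: g = B*(du^2 + ds^2)/s^2, i.e. B times the
Poincare upper half-plane metric, which has constant Gaussian curvature -1.
Scaling a 2D metric by a constant c divides the Gaussian curvature by c,
so K = -1/B = -1/(1) = -1.0000 everywhere (the point (m, s) = (3, 1) is irrelevant:
the curvature is constant).
The requested Gaussian curvature is K = -1.0000.

-1.0000


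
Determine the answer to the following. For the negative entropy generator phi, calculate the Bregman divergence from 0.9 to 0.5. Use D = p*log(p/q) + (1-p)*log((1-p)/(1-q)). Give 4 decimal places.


Bregman divergence with negative entropy generator:
D = p*log(p/q) + (1-p)*log((1-p)/(1-q)).
p = 0.9, q = 0.5.
p*log(p/q) = 0.9*log(0.9/0.5) = 0.529008.
(1-p)*log((1-p)/(1-q)) = 0.1*log(0.1/0.5) = -0.160944.
D = 0.529008 + -0.160944 = 0.3681

0.3681


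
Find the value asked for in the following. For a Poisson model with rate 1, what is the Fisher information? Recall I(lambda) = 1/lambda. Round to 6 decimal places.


Fisher information for Poisson: I(lambda) = 1/lambda.
lambda = 1.
I(lambda) = 1/1 = 1.000000

1.000000


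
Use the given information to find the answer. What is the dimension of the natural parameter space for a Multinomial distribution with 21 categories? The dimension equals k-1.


Exponential family dimension calculation:
For Multinomial with k=21 categories, dim = k-1 = 20.

20


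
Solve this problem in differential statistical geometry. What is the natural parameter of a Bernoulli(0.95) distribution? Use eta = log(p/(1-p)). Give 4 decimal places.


Natural parameter for Bernoulli: eta = log(p/(1-p)).
p = 0.95, 1-p = 0.05.
p/(1-p) = 19.0.
eta = log(19.0) = 2.9444

2.9444


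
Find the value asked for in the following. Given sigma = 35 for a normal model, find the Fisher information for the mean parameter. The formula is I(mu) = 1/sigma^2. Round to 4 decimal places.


The Fisher information for the mean of a normal distribution is I(mu) = 1/sigma^2.
sigma = 35, so sigma^2 = 1225.
I(mu) = 1/1225 = 0.0008

0.0008


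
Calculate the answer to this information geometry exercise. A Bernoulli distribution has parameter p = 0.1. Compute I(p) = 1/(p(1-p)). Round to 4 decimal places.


For Bernoulli(p), Fisher information is I(p) = 1/(p*(1-p)).
p = 0.1, 1-p = 0.9.
p*(1-p) = 0.09.
I(p) = 1/0.09 = 11.1111

11.1111


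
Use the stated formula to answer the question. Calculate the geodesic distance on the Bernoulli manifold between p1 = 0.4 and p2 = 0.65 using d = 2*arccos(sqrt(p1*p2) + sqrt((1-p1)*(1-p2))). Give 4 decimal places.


Geodesic distance on Bernoulli manifold:
d(p1,p2) = 2*arccos(sqrt(p1*p2) + sqrt((1-p1)*(1-p2))).
sqrt(p1*p2) = sqrt(0.4*0.65) = 0.509902.
sqrt((1-p1)*(1-p2)) = sqrt(0.6*0.35) = 0.458258.
arg = 0.509902 + 0.458258 = 0.96816.
d = 2*arccos(0.96816) = 0.5061

0.5061


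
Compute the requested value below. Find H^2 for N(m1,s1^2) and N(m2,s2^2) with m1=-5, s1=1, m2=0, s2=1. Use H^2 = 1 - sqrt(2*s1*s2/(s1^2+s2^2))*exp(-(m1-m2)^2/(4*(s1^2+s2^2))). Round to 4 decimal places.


Squared Hellinger distance for Gaussians:
H^2 = 1 - sqrt(2*s1*s2/(s1^2+s2^2)) * exp(-(m1-m2)^2/(4*(s1^2+s2^2))).
s1^2 = 1, s2^2 = 1, s1^2+s2^2 = 2.
sqrt(2*1*1/(2)) = 1.0.
(m1-m2)^2 = (-5)^2 = 25.
exp(-25/(4*2)) = exp(-3.125) = 0.043937.
H^2 = 1 - 1.0*0.043937 = 0.9561

0.9561


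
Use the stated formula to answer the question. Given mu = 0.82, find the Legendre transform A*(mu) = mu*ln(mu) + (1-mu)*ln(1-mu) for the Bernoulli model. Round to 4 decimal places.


Legendre transform for Bernoulli:
A*(mu) = mu*log(mu) + (1-mu)*log(1-mu).
mu = 0.82, 1-mu = 0.18.
mu*log(mu) = 0.82*log(0.82) = -0.16273.
(1-mu)*log(1-mu) = 0.18*log(0.18) = -0.308664.
A* = -0.16273 + -0.308664 = -0.4714

-0.4714


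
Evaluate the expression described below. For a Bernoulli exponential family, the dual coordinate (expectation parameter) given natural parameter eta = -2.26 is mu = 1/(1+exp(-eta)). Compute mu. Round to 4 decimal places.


Dual coordinate (expectation parameter) for Bernoulli:
mu = 1/(1+exp(-eta)).
eta = -2.26.
exp(-eta) = exp(2.26) = 9.583089.
mu = 1/(1+9.583089) = 0.0945

0.0945


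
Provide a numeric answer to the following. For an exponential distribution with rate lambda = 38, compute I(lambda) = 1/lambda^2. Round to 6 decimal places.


Fisher information for exponential: I(lambda) = 1/lambda^2.
lambda = 38, lambda^2 = 1444.
I = 1/1444 = 0.000693

0.000693


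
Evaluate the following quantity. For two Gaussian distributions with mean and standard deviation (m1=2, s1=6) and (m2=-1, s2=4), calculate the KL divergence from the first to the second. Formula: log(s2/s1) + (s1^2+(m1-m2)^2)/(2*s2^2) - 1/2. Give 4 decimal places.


KL divergence between normal distributions:
KL = log(s2/s1) + (s1^2 + (m1-m2)^2)/(2*s2^2) - 1/2.
log(4/6) = -0.405465.
(6^2 + (2--1)^2)/(2*4^2) = (36 + 9)/32 = 1.40625.
KL = -0.405465 + 1.40625 - 0.5 = 0.5008

0.5008


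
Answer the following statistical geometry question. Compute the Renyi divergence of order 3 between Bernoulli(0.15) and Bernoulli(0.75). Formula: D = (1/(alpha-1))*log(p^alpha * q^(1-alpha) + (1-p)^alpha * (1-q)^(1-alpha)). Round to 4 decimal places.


Renyi divergence of order alpha between Bernoulli distributions:
D = (1/(alpha-1))*log(p^alpha * q^(1-alpha) + (1-p)^alpha * (1-q)^(1-alpha)).
alpha = 3, p = 0.15, q = 0.75.
p^alpha * q^(1-alpha) = 0.15^3 * 0.75^-2 = 0.006.
(1-p)^alpha * (1-q)^(1-alpha) = 0.85^3 * 0.25^-2 = 9.826.
sum = 0.006 + 9.826 = 9.832.
D = (1/2)*log(9.832) = 1.1428

1.1428


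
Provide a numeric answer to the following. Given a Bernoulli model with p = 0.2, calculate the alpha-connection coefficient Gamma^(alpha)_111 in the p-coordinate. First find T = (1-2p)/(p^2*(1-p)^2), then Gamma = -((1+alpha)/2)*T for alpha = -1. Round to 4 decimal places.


Skewness (Amari-Chentsov) tensor: T = (1-2p)/(p^2*(1-p)^2).
p = 0.2, 1-2p = 0.6, p^2 = 0.04, (1-p)^2 = 0.64.
T = 0.6/(0.04 * 0.64) = 23.4375.
In the p-coordinate, Gamma^(alpha) = Gamma^(0) - (alpha/2)*T with Gamma^(0) = (1/2)*g'(p) = -T/2,
so Gamma^(alpha) = -((1+alpha)/2)*T.
alpha = -1, -(1+alpha)/2 = 0.0.
Gamma = 0.0 * 23.4375 = 0.0000

0.0000


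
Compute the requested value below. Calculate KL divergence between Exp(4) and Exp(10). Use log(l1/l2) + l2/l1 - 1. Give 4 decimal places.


KL divergence for exponential family:
KL = log(l1/l2) + l2/l1 - 1.
log(4/10) = -0.916291.
10/4 = 2.5.
KL = -0.916291 + 2.5 - 1 = 0.5837

0.5837


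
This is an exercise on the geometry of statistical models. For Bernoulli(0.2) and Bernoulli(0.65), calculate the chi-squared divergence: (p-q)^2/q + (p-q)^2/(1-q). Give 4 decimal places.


Chi-squared divergence between Bernoulli distributions:
chi^2 = (p-q)^2/q + (p-q)^2/(1-q).
p = 0.2, q = 0.65, p-q = -0.45.
(p-q)^2 = 0.2025.
term1 = 0.2025/0.65 = 0.311538.
term2 = 0.2025/0.35 = 0.578571.
chi^2 = 0.311538 + 0.578571 = 0.8901

0.8901


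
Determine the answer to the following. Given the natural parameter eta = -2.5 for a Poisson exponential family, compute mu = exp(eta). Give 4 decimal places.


Expectation parameter for Poisson exponential family:
mu = exp(eta).
eta = -2.5.
mu = exp(-2.5) = 0.0821

0.0821


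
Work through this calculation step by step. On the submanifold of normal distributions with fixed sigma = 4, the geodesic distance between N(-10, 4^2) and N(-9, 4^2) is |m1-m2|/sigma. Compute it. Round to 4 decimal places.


On the fixed-variance normal subfamily, geodesic distance = |m1-m2|/sigma.
|-10 - -9| = 1.
sigma = 4.
d = 1/4 = 0.2500

0.2500


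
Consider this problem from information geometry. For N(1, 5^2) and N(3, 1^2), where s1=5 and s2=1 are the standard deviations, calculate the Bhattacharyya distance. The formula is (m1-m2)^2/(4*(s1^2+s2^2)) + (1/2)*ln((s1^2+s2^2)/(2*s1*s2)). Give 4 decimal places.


Bhattacharyya distance between two Gaussians:
DB = (m1-m2)^2/(4*(s1^2+s2^2)) + (1/2)*ln((s1^2+s2^2)/(2*s1*s2)).
(m1-m2)^2 = (-2)^2 = 4.
s1^2+s2^2 = 25 + 1 = 26.
term1 = 4/104 = 0.038462.
term2 = 0.5*ln(26/10.0) = 0.477756.
DB = 0.038462 + 0.477756 = 0.5162

0.5162


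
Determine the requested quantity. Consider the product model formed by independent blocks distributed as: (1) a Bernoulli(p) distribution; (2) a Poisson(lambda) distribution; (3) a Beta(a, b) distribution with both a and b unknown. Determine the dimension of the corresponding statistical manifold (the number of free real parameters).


The dimension of a statistical manifold equals the number of free
(independent) real parameters of the model. For a product of independent
blocks the parameter counts add.
- Bernoulli (p): 1.
- Poisson (lambda): 1.
- Beta (a, b): 2.
Total = 1 + 1 + 2 = 4.
Dimension = 4

4


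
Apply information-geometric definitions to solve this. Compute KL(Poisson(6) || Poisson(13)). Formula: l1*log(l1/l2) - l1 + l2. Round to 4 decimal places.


KL divergence for Poisson:
KL = l1*log(l1/l2) - l1 + l2.
l1 = 6, l2 = 13.
log(6/13) = -0.77319.
l1*log(l1/l2) = 6 * -0.77319 = -4.639139.
KL = -4.639139 - 6 + 13 = 2.3609

2.3609


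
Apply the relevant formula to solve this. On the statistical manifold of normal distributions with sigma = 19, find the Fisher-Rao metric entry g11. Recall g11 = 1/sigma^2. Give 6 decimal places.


For the 2-parameter normal family, the Fisher metric has:
  g11 = 1/sigma^2, g22 = 2/sigma^2.
sigma = 19, sigma^2 = 361.
g11 = 0.002770

0.002770


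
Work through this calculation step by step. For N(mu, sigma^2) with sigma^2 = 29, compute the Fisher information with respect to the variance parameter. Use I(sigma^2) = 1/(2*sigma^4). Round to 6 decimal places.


Fisher information for variance: I(sigma^2) = 1/(2*sigma^4).
sigma^2 = 29, so sigma^4 = 841.
I = 1/(2*841) = 1/1682 = 0.000595

0.000595


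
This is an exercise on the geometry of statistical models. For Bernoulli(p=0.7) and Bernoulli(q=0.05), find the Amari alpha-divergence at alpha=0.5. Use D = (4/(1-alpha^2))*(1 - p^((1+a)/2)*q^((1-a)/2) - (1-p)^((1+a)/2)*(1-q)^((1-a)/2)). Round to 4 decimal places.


Amari alpha-divergence:
D = (4/(1-alpha^2))*(1 - p^((1+a)/2)*q^((1-a)/2) - (1-p)^((1+a)/2)*(1-q)^((1-a)/2)).
alpha = 0.5, p = 0.7, q = 0.05.
e1 = (1+alpha)/2 = 0.75, e2 = (1-alpha)/2 = 0.25.
t1 = p^e1 * q^e2 = 0.7^0.75 * 0.05^0.25 = 0.361881.
t2 = (1-p)^e1 * (1-q)^e2 = 0.3^0.75 * 0.95^0.25 = 0.400195.
4/(1-alpha^2) = 5.333333.
D = 5.333333*(1 - 0.361881 - 0.400195) = 1.2689

1.2689


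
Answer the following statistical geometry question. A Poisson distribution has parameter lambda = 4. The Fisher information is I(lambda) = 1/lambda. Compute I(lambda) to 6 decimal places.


Fisher information for Poisson: I(lambda) = 1/lambda.
lambda = 4.
I(lambda) = 1/4 = 0.250000

0.250000


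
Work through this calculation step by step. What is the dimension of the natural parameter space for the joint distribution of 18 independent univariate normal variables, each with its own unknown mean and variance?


Exponential family dimension calculation:
Each univariate normal has two natural parameters (mu/sigma^2 and -1/(2 sigma^2)).
With 18 independent components, dim = 2 * 18 = 36.

36


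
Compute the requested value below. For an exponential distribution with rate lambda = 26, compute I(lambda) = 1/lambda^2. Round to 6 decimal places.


Fisher information for exponential: I(lambda) = 1/lambda^2.
lambda = 26, lambda^2 = 676.
I = 1/676 = 0.001479

0.001479


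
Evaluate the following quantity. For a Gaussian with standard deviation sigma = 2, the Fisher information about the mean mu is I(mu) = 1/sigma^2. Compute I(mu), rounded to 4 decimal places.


The Fisher information for the mean of a normal distribution is I(mu) = 1/sigma^2.
sigma = 2, so sigma^2 = 4.
I(mu) = 1/4 = 0.2500

0.2500


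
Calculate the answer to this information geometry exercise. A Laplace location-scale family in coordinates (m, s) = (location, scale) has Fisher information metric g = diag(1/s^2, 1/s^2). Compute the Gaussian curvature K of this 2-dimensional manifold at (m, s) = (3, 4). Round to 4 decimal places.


The metric has the form g = (A dm^2 + B ds^2)/s^2 with A = 1, B = 1.
Substitute u = sqrt(A/B)*m: g = B*(du^2 + ds^2)/s^2, i.e. B times the
Poincare upper half-plane metric, which has constant Gaussian curvature -1.
Scaling a 2D metric by a constant c divides the Gaussian curvature by c,
so K = -1/B = -1/(1) = -1.0000 everywhere (the point (m, s) = (3, 4) is irrelevant:
the curvature is constant).
The requested Gaussian curvature is K = -1.0000.

-1.0000


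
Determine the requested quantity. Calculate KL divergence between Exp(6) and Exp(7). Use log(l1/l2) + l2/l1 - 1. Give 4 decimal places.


KL divergence for exponential family:
KL = log(l1/l2) + l2/l1 - 1.
log(6/7) = -0.154151.
7/6 = 1.166667.
KL = -0.154151 + 1.166667 - 1 = 0.0125

0.0125


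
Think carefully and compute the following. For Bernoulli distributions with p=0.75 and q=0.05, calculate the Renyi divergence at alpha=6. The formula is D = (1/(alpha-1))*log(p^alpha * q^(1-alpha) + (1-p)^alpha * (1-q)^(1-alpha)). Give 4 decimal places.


Renyi divergence of order alpha between Bernoulli distributions:
D = (1/(alpha-1))*log(p^alpha * q^(1-alpha) + (1-p)^alpha * (1-q)^(1-alpha)).
alpha = 6, p = 0.75, q = 0.05.
p^alpha * q^(1-alpha) = 0.75^6 * 0.05^-5 = 569531.25.
(1-p)^alpha * (1-q)^(1-alpha) = 0.25^6 * 0.95^-5 = 0.000316.
sum = 569531.25 + 0.000316 = 569531.250316.
D = (1/5)*log(569531.250316) = 2.6505

2.6505


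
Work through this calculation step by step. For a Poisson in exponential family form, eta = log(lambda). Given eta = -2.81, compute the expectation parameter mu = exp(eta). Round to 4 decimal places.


Expectation parameter for Poisson exponential family:
mu = exp(eta).
eta = -2.81.
mu = exp(-2.81) = 0.0602

0.0602


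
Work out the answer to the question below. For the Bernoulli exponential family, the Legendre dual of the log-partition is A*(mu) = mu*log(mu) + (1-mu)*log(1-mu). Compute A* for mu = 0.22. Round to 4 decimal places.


Legendre transform for Bernoulli:
A*(mu) = mu*log(mu) + (1-mu)*log(1-mu).
mu = 0.22, 1-mu = 0.78.
mu*log(mu) = 0.22*log(0.22) = -0.333108.
(1-mu)*log(1-mu) = 0.78*log(0.78) = -0.1938.
A* = -0.333108 + -0.1938 = -0.5269

-0.5269


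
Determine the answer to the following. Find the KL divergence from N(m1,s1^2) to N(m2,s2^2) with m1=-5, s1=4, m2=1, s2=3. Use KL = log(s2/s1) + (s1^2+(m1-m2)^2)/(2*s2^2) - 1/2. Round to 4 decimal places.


KL divergence between normal distributions:
KL = log(s2/s1) + (s1^2 + (m1-m2)^2)/(2*s2^2) - 1/2.
log(3/4) = -0.287682.
(4^2 + (-5-1)^2)/(2*3^2) = (16 + 36)/18 = 2.888889.
KL = -0.287682 + 2.888889 - 0.5 = 2.1012

2.1012


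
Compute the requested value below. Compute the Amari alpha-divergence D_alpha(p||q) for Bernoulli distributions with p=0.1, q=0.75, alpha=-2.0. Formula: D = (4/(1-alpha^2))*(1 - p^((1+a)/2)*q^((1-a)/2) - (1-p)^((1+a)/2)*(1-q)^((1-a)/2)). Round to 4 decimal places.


Amari alpha-divergence:
D = (4/(1-alpha^2))*(1 - p^((1+a)/2)*q^((1-a)/2) - (1-p)^((1+a)/2)*(1-q)^((1-a)/2)).
alpha = -2.0, p = 0.1, q = 0.75.
e1 = (1+alpha)/2 = -0.5, e2 = (1-alpha)/2 = 1.5.
t1 = p^e1 * q^e2 = 0.1^-0.5 * 0.75^1.5 = 2.05396.
t2 = (1-p)^e1 * (1-q)^e2 = 0.9^-0.5 * 0.25^1.5 = 0.131762.
4/(1-alpha^2) = -1.333333.
D = -1.333333*(1 - 2.05396 - 0.131762) = 1.5810

1.5810


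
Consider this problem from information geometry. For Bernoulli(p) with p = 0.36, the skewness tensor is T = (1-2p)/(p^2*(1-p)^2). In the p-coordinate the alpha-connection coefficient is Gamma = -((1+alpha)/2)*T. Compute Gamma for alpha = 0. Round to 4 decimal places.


Skewness (Amari-Chentsov) tensor: T = (1-2p)/(p^2*(1-p)^2).
p = 0.36, 1-2p = 0.28, p^2 = 0.1296, (1-p)^2 = 0.4096.
T = 0.28/(0.1296 * 0.4096) = 5.274643.
In the p-coordinate, Gamma^(alpha) = Gamma^(0) - (alpha/2)*T with Gamma^(0) = (1/2)*g'(p) = -T/2,
so Gamma^(alpha) = -((1+alpha)/2)*T.
alpha = 0, -(1+alpha)/2 = -0.5.
Gamma = -0.5 * 5.274643 = -2.6373

-2.6373


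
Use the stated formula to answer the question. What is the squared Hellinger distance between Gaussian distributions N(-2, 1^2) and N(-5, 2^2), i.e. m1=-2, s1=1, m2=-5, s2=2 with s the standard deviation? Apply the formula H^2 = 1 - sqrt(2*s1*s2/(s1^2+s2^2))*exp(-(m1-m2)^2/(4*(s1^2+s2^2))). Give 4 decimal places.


Squared Hellinger distance for Gaussians:
H^2 = 1 - sqrt(2*s1*s2/(s1^2+s2^2)) * exp(-(m1-m2)^2/(4*(s1^2+s2^2))).
s1^2 = 1, s2^2 = 4, s1^2+s2^2 = 5.
sqrt(2*1*2/(5)) = 0.894427.
(m1-m2)^2 = (3)^2 = 9.
exp(-9/(4*5)) = exp(-0.45) = 0.637628.
H^2 = 1 - 0.894427*0.637628 = 0.4297

0.4297


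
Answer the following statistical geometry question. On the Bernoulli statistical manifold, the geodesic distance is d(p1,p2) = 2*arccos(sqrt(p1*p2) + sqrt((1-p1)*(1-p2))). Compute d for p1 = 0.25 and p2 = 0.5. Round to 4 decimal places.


Geodesic distance on Bernoulli manifold:
d(p1,p2) = 2*arccos(sqrt(p1*p2) + sqrt((1-p1)*(1-p2))).
sqrt(p1*p2) = sqrt(0.25*0.5) = 0.353553.
sqrt((1-p1)*(1-p2)) = sqrt(0.75*0.5) = 0.612372.
arg = 0.353553 + 0.612372 = 0.965926.
d = 2*arccos(0.965926) = 0.5236

0.5236


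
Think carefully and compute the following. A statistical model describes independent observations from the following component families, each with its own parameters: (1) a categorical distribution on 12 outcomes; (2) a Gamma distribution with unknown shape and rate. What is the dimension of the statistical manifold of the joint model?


The dimension of a statistical manifold equals the number of free
(independent) real parameters of the model. For a product of independent
blocks the parameter counts add.
- categorical on 12 outcomes (probabilities sum to 1): 12-1 = 11.
- Gamma (shape, rate): 2.
Total = 11 + 2 = 13.
Dimension = 13

13


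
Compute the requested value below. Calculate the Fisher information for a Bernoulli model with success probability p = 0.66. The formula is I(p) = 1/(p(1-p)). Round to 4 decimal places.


For Bernoulli(p), Fisher information is I(p) = 1/(p*(1-p)).
p = 0.66, 1-p = 0.34.
p*(1-p) = 0.2244.
I(p) = 1/0.2244 = 4.4563

4.4563


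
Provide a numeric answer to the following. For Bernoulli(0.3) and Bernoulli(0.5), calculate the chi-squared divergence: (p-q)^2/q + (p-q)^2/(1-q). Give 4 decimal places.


Chi-squared divergence between Bernoulli distributions:
chi^2 = (p-q)^2/q + (p-q)^2/(1-q).
p = 0.3, q = 0.5, p-q = -0.2.
(p-q)^2 = 0.04.
term1 = 0.04/0.5 = 0.08.
term2 = 0.04/0.5 = 0.08.
chi^2 = 0.08 + 0.08 = 0.1600

0.1600


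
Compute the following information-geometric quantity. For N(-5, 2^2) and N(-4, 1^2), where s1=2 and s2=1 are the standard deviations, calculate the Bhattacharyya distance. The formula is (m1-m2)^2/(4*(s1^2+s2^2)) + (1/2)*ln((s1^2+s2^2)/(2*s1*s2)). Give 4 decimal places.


Bhattacharyya distance between two Gaussians:
DB = (m1-m2)^2/(4*(s1^2+s2^2)) + (1/2)*ln((s1^2+s2^2)/(2*s1*s2)).
(m1-m2)^2 = (-1)^2 = 1.
s1^2+s2^2 = 4 + 1 = 5.
term1 = 1/20 = 0.05.
term2 = 0.5*ln(5/4.0) = 0.111572.
DB = 0.05 + 0.111572 = 0.1616

0.1616


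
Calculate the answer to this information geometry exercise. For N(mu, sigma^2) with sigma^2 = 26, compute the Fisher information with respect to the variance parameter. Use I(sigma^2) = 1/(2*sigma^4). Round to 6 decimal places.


Fisher information for variance: I(sigma^2) = 1/(2*sigma^4).
sigma^2 = 26, so sigma^4 = 676.
I = 1/(2*676) = 1/1352 = 0.000740

0.000740


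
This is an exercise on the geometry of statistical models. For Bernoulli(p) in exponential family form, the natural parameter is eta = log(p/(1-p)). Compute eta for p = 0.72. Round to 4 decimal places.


Natural parameter for Bernoulli: eta = log(p/(1-p)).
p = 0.72, 1-p = 0.28.
p/(1-p) = 2.571429.
eta = log(2.571429) = 0.9445

0.9445


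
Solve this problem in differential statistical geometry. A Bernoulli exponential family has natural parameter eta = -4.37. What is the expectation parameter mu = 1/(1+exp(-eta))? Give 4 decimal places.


Dual coordinate (expectation parameter) for Bernoulli:
mu = 1/(1+exp(-eta)).
eta = -4.37.
exp(-eta) = exp(4.37) = 79.043632.
mu = 1/(1+79.043632) = 0.0125

0.0125


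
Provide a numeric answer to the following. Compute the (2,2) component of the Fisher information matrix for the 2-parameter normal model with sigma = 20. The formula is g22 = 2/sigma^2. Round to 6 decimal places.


For the 2-parameter normal family, the Fisher metric has:
  g11 = 1/sigma^2, g22 = 2/sigma^2.
sigma = 20, sigma^2 = 400.
g22 = 0.005000

0.005000


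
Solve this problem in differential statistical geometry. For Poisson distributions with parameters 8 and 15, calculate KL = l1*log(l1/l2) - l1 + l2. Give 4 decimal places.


KL divergence for Poisson:
KL = l1*log(l1/l2) - l1 + l2.
l1 = 8, l2 = 15.
log(8/15) = -0.628609.
l1*log(l1/l2) = 8 * -0.628609 = -5.028869.
KL = -5.028869 - 8 + 15 = 1.9711

1.9711


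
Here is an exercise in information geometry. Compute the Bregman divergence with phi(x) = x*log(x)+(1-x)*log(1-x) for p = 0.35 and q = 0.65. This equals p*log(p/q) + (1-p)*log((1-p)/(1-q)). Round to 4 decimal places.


Bregman divergence with negative entropy generator:
D = p*log(p/q) + (1-p)*log((1-p)/(1-q)).
p = 0.35, q = 0.65.
p*log(p/q) = 0.35*log(0.35/0.65) = -0.216664.
(1-p)*log((1-p)/(1-q)) = 0.65*log(0.65/0.35) = 0.402375.
D = -0.216664 + 0.402375 = 0.1857

0.1857


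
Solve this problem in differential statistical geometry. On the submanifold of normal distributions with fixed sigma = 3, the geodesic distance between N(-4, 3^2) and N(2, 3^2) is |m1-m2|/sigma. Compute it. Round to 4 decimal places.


On the fixed-variance normal subfamily, geodesic distance = |m1-m2|/sigma.
|-4 - 2| = 6.
sigma = 3.
d = 6/3 = 2.0000

2.0000


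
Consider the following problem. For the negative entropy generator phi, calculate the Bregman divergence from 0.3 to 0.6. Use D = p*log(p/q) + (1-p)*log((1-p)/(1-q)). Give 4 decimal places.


Bregman divergence with negative entropy generator:
D = p*log(p/q) + (1-p)*log((1-p)/(1-q)).
p = 0.3, q = 0.6.
p*log(p/q) = 0.3*log(0.3/0.6) = -0.207944.
(1-p)*log((1-p)/(1-q)) = 0.7*log(0.7/0.4) = 0.391731.
D = -0.207944 + 0.391731 = 0.1838

0.1838


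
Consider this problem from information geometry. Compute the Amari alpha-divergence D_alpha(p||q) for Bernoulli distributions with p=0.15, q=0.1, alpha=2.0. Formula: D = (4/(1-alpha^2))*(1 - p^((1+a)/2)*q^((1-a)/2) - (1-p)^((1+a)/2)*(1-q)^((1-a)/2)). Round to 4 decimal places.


Amari alpha-divergence:
D = (4/(1-alpha^2))*(1 - p^((1+a)/2)*q^((1-a)/2) - (1-p)^((1+a)/2)*(1-q)^((1-a)/2)).
alpha = 2.0, p = 0.15, q = 0.1.
e1 = (1+alpha)/2 = 1.5, e2 = (1-alpha)/2 = -0.5.
t1 = p^e1 * q^e2 = 0.15^1.5 * 0.1^-0.5 = 0.183712.
t2 = (1-p)^e1 * (1-q)^e2 = 0.85^1.5 * 0.9^-0.5 = 0.826052.
4/(1-alpha^2) = -1.333333.
D = -1.333333*(1 - 0.183712 - 0.826052) = 0.0130

0.0130


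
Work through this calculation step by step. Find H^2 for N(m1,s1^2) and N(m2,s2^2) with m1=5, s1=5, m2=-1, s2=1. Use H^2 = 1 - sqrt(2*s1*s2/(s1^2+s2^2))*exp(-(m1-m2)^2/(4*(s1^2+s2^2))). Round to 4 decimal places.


Squared Hellinger distance for Gaussians:
H^2 = 1 - sqrt(2*s1*s2/(s1^2+s2^2)) * exp(-(m1-m2)^2/(4*(s1^2+s2^2))).
s1^2 = 25, s2^2 = 1, s1^2+s2^2 = 26.
sqrt(2*5*1/(26)) = 0.620174.
(m1-m2)^2 = (6)^2 = 36.
exp(-36/(4*26)) = exp(-0.346154) = 0.707404.
H^2 = 1 - 0.620174*0.707404 = 0.5613

0.5613


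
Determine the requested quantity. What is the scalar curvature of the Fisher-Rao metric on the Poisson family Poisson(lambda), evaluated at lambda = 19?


This family has a single free parameter, so its statistical manifold
is 1-dimensional. The Riemann curvature tensor of any 1-dimensional
Riemannian manifold vanishes identically, so R = 0.

0


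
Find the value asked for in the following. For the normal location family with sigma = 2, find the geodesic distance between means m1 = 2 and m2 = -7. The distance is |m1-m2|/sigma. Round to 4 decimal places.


On the fixed-variance normal subfamily, geodesic distance = |m1-m2|/sigma.
|2 - -7| = 9.
sigma = 2.
d = 9/2 = 4.5000

4.5000


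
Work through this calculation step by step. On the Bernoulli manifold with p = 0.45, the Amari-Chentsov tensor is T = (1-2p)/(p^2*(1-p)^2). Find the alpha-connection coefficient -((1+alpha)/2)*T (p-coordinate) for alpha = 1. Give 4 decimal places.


Skewness (Amari-Chentsov) tensor: T = (1-2p)/(p^2*(1-p)^2).
p = 0.45, 1-2p = 0.1, p^2 = 0.2025, (1-p)^2 = 0.3025.
T = 0.1/(0.2025 * 0.3025) = 1.632486.
In the p-coordinate, Gamma^(alpha) = Gamma^(0) - (alpha/2)*T with Gamma^(0) = (1/2)*g'(p) = -T/2,
so Gamma^(alpha) = -((1+alpha)/2)*T.
alpha = 1, -(1+alpha)/2 = -1.0.
Gamma = -1.0 * 1.632486 = -1.6325

-1.6325


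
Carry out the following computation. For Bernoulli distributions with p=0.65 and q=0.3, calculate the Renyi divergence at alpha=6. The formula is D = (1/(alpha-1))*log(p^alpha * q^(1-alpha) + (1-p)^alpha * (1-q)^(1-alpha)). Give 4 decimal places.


Renyi divergence of order alpha between Bernoulli distributions:
D = (1/(alpha-1))*log(p^alpha * q^(1-alpha) + (1-p)^alpha * (1-q)^(1-alpha)).
alpha = 6, p = 0.65, q = 0.3.
p^alpha * q^(1-alpha) = 0.65^6 * 0.3^-5 = 31.036581.
(1-p)^alpha * (1-q)^(1-alpha) = 0.35^6 * 0.7^-5 = 0.010938.
sum = 31.036581 + 0.010938 = 31.047518.
D = (1/5)*log(31.047518) = 0.6871

0.6871


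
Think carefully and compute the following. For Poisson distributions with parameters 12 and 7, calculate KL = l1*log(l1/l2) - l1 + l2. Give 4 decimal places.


KL divergence for Poisson:
KL = l1*log(l1/l2) - l1 + l2.
l1 = 12, l2 = 7.
log(12/7) = 0.538997.
l1*log(l1/l2) = 12 * 0.538997 = 6.467958.
KL = 6.467958 - 12 + 7 = 1.4680

1.4680
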